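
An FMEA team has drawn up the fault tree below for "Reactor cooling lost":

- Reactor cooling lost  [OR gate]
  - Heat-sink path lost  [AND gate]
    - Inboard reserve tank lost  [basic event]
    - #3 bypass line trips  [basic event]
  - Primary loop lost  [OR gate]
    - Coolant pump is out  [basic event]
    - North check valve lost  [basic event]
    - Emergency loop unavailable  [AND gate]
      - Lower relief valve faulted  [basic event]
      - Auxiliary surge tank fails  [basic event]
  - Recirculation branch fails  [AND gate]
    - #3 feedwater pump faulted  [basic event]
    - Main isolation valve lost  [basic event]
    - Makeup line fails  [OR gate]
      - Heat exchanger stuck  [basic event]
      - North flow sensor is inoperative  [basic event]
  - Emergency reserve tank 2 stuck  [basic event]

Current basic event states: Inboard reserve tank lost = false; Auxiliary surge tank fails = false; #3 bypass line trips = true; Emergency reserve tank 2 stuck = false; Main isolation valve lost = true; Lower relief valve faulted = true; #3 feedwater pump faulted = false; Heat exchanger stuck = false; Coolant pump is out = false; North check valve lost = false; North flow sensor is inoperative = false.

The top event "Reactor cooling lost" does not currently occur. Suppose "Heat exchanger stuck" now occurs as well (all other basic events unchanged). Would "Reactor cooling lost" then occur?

No

Counterfactual: set "Heat exchanger stuck" to occurred.
Heat-sink path lost [AND]: Inboard reserve tank lost=not, #3 bypass line trips=occurs → not all inputs occur → does not occur.
Emergency loop unavailable [AND]: Lower relief valve faulted=occurs, Auxiliary surge tank fails=not → not all inputs occur → does not occur.
Primary loop lost [OR]: Coolant pump is out=not, North check valve lost=not, Emergency loop unavailable=not → no input occurs → does not occur.
Makeup line fails [OR]: Heat exchanger stuck=occurs, North flow sensor is inoperative=not → at least one input occurs → occurs.
Recirculation branch fails [AND]: #3 feedwater pump faulted=not, Main isolation valve lost=occurs, Makeup line fails=occurs → not all inputs occur → does not occur.
Reactor cooling lost [OR]: Heat-sink path lost=not, Primary loop lost=not, Recirculation branch fails=not, Emergency reserve tank 2 stuck=not → no input occurs → does not occur.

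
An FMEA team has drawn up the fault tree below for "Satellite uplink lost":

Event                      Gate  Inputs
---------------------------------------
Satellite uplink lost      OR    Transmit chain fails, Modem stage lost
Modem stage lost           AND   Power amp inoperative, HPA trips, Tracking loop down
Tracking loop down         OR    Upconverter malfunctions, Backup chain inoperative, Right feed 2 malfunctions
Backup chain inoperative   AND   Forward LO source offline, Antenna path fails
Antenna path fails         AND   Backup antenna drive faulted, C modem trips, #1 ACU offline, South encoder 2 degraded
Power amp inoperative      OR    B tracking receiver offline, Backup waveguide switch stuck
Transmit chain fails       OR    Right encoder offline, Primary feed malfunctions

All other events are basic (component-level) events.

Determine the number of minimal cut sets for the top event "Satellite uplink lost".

Transmit chain fails [OR]: union of children's cut sets → 2 cut set(s).
Power amp inoperative [OR]: union of children's cut sets → 2 cut set(s).
Antenna path fails [AND]: one cut set from each child combined → 1 × 1 × 1 × 1 = 1 cut set(s).
Backup chain inoperative [AND]: one cut set from each child combined → 1 × 1 = 1 cut set(s).
Tracking loop down [OR]: union of children's cut sets → 3 cut set(s).
Modem stage lost [AND]: one cut set from each child combined → 2 × 1 × 3 = 6 cut set(s).
Satellite uplink lost [OR]: union of children's cut sets → 8 cut set(s).
Minimal cut sets: {Right encoder offline}; {Primary feed malfunctions}; {B tracking receiver offline, HPA trips, Upconverter malfunctions}; {#1 ACU offline, B tracking receiver offline, Backup antenna drive faulted, C modem trips, Forward LO source offline, HPA trips, South encoder 2 degraded}; {B tracking receiver offline, HPA trips, Right feed 2 malfunctions}; {Backup waveguide switch stuck, HPA trips, Upconverter malfunctions}; {#1 ACU offline, Backup antenna drive faulted, Backup waveguide switch stuck, C modem trips, Forward LO source offline, HPA trips, South encoder 2 degraded}; {Backup waveguide switch stuck, HPA trips, Right feed 2 malfunctions}.

8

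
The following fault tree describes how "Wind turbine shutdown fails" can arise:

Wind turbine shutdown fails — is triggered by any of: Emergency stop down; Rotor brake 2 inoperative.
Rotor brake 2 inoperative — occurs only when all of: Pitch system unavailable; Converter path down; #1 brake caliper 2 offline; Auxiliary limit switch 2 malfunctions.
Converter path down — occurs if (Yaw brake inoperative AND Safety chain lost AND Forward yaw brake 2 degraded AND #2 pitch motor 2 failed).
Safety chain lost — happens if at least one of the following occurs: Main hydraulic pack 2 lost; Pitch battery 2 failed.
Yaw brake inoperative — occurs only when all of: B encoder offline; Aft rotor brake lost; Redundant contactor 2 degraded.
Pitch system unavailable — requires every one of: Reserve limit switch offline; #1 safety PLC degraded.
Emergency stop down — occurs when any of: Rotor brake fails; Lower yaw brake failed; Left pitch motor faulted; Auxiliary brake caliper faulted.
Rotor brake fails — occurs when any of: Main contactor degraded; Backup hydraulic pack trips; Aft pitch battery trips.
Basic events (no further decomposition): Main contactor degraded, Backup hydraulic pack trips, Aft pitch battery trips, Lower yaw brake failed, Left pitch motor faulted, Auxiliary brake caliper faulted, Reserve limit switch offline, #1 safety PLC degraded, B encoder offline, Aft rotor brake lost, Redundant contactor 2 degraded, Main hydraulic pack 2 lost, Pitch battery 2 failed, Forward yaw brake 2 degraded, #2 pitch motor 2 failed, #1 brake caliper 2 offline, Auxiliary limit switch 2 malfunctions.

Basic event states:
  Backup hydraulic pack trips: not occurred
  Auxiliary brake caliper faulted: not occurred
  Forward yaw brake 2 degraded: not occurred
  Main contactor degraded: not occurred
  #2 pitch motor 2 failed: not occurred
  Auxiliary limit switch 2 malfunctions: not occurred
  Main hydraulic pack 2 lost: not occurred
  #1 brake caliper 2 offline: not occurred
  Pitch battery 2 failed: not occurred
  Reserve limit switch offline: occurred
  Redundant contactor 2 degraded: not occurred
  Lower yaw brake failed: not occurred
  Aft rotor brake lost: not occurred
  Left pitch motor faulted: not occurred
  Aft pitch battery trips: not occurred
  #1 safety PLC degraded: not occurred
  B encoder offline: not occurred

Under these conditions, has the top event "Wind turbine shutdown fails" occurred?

Rotor brake fails [OR]: Main contactor degraded=not, Backup hydraulic pack trips=not, Aft pitch battery trips=not → no input occurs → does not occur.
Emergency stop down [OR]: Rotor brake fails=not, Lower yaw brake failed=not, Left pitch motor faulted=not, Auxiliary brake caliper faulted=not → no input occurs → does not occur.
Pitch system unavailable [AND]: Reserve limit switch offline=occurs, #1 safety PLC degraded=not → not all inputs occur → does not occur.
Yaw brake inoperative [AND]: B encoder offline=not, Aft rotor brake lost=not, Redundant contactor 2 degraded=not → not all inputs occur → does not occur.
Safety chain lost [OR]: Main hydraulic pack 2 lost=not, Pitch battery 2 failed=not → no input occurs → does not occur.
Converter path down [AND]: Yaw brake inoperative=not, Safety chain lost=not, Forward yaw brake 2 degraded=not, #2 pitch motor 2 failed=not → not all inputs occur → does not occur.
Rotor brake 2 inoperative [AND]: Pitch system unavailable=not, Converter path down=not, #1 brake caliper 2 offline=not, Auxiliary limit switch 2 malfunctions=not → not all inputs occur → does not occur.
Wind turbine shutdown fails [OR]: Emergency stop down=not, Rotor brake 2 inoperative=not → no input occurs → does not occur.

No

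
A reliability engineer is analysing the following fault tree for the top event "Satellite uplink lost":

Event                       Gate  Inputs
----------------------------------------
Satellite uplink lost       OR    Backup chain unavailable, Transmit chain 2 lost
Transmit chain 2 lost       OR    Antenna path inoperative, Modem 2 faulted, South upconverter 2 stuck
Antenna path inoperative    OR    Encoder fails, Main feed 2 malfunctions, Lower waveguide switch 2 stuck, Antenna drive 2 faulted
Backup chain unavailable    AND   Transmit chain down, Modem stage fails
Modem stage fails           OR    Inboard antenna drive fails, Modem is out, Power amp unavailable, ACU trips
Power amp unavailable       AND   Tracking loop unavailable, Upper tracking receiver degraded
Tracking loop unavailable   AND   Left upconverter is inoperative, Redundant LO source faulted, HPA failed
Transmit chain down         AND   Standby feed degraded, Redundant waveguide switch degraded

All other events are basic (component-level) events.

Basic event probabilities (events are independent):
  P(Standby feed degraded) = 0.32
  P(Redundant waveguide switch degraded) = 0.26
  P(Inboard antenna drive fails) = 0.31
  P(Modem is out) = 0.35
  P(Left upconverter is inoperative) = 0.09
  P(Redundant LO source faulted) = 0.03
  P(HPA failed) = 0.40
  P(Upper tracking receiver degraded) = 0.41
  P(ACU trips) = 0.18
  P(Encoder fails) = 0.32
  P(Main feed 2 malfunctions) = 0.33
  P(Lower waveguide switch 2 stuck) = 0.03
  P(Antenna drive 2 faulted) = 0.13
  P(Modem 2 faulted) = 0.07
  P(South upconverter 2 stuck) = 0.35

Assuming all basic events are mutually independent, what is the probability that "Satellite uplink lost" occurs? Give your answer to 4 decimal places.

P(Transmit chain down) [AND] = 0.32 × 0.26 = 0.083200
P(Tracking loop unavailable) [AND] = 0.09 × 0.03 × 0.40 = 0.001080
P(Power amp unavailable) [AND] = 0.001080 × 0.41 = 0.000443
P(Modem stage fails) [OR] = 1 − (1−0.31) × (1−0.35) × (1−0.000443) × (1−0.18) = 0.632393
P(Backup chain unavailable) [AND] = 0.083200 × 0.632393 = 0.052615
P(Antenna path inoperative) [OR] = 1 − (1−0.32) × (1−0.33) × (1−0.03) × (1−0.13) = 0.615519
P(Transmit chain 2 lost) [OR] = 1 − (1−0.615519) × (1−0.07) × (1−0.35) = 0.767581
P(Satellite uplink lost) [OR] = 1 − (1−0.052615) × (1−0.767581) = 0.779810
Rounded to 4 decimal places: P(Satellite uplink lost) ≈ 0.7798.

0.7798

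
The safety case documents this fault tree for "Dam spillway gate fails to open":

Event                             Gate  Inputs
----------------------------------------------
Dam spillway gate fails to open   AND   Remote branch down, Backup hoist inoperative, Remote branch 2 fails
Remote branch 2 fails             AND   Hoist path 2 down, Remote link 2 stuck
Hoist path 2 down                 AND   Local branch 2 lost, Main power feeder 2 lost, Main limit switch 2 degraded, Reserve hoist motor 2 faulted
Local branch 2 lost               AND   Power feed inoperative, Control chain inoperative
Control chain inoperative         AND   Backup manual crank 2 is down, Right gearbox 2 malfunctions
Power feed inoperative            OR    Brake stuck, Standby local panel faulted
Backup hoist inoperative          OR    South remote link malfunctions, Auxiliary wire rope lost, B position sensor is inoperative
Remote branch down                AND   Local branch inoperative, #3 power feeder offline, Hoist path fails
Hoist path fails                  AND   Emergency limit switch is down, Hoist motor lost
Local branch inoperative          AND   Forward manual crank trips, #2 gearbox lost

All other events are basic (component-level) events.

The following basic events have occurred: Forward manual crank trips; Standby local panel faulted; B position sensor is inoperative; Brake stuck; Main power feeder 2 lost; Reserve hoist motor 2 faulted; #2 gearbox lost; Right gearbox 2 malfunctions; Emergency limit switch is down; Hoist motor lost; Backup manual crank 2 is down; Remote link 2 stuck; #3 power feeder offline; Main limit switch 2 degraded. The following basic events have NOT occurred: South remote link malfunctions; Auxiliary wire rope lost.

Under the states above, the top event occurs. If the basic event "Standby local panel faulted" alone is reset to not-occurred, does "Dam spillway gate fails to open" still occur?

Counterfactual: set "Standby local panel faulted" to not occurred.
Local branch inoperative [AND]: Forward manual crank trips=occurs, #2 gearbox lost=occurs → all inputs occur → occurs.
Hoist path fails [AND]: Emergency limit switch is down=occurs, Hoist motor lost=occurs → all inputs occur → occurs.
Remote branch down [AND]: Local branch inoperative=occurs, #3 power feeder offline=occurs, Hoist path fails=occurs → all inputs occur → occurs.
Backup hoist inoperative [OR]: South remote link malfunctions=not, Auxiliary wire rope lost=not, B position sensor is inoperative=occurs → at least one input occurs → occurs.
Power feed inoperative [OR]: Brake stuck=occurs, Standby local panel faulted=not → at least one input occurs → occurs.
Control chain inoperative [AND]: Backup manual crank 2 is down=occurs, Right gearbox 2 malfunctions=occurs → all inputs occur → occurs.
Local branch 2 lost [AND]: Power feed inoperative=occurs, Control chain inoperative=occurs → all inputs occur → occurs.
Hoist path 2 down [AND]: Local branch 2 lost=occurs, Main power feeder 2 lost=occurs, Main limit switch 2 degraded=occurs, Reserve hoist motor 2 faulted=occurs → all inputs occur → occurs.
Remote branch 2 fails [AND]: Hoist path 2 down=occurs, Remote link 2 stuck=occurs → all inputs occur → occurs.
Dam spillway gate fails to open [AND]: Remote branch down=occurs, Backup hoist inoperative=occurs, Remote branch 2 fails=occurs → all inputs occur → occurs.

Yes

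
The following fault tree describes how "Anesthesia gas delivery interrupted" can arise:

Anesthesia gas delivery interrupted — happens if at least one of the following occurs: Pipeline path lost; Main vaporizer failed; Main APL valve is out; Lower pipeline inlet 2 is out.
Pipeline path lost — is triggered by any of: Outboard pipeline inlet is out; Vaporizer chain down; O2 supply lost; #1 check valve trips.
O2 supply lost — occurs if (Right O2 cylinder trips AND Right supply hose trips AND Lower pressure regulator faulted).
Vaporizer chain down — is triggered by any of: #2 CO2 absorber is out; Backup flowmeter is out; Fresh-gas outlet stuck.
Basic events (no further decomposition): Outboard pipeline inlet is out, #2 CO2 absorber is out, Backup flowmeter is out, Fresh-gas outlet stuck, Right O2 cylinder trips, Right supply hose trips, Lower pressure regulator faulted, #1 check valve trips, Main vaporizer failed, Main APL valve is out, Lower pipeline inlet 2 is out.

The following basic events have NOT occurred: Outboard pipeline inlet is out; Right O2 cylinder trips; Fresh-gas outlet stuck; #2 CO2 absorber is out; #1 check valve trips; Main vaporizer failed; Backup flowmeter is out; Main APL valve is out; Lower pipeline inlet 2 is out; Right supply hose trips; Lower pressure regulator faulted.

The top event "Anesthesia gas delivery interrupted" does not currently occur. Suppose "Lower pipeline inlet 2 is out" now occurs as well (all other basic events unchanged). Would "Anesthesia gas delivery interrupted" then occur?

Counterfactual: set "Lower pipeline inlet 2 is out" to occurred.
Vaporizer chain down [OR]: #2 CO2 absorber is out=not, Backup flowmeter is out=not, Fresh-gas outlet stuck=not → no input occurs → does not occur.
O2 supply lost [AND]: Right O2 cylinder trips=not, Right supply hose trips=not, Lower pressure regulator faulted=not → not all inputs occur → does not occur.
Pipeline path lost [OR]: Outboard pipeline inlet is out=not, Vaporizer chain down=not, O2 supply lost=not, #1 check valve trips=not → no input occurs → does not occur.
Anesthesia gas delivery interrupted [OR]: Pipeline path lost=not, Main vaporizer failed=not, Main APL valve is out=not, Lower pipeline inlet 2 is out=occurs → at least one input occurs → occurs.

Yes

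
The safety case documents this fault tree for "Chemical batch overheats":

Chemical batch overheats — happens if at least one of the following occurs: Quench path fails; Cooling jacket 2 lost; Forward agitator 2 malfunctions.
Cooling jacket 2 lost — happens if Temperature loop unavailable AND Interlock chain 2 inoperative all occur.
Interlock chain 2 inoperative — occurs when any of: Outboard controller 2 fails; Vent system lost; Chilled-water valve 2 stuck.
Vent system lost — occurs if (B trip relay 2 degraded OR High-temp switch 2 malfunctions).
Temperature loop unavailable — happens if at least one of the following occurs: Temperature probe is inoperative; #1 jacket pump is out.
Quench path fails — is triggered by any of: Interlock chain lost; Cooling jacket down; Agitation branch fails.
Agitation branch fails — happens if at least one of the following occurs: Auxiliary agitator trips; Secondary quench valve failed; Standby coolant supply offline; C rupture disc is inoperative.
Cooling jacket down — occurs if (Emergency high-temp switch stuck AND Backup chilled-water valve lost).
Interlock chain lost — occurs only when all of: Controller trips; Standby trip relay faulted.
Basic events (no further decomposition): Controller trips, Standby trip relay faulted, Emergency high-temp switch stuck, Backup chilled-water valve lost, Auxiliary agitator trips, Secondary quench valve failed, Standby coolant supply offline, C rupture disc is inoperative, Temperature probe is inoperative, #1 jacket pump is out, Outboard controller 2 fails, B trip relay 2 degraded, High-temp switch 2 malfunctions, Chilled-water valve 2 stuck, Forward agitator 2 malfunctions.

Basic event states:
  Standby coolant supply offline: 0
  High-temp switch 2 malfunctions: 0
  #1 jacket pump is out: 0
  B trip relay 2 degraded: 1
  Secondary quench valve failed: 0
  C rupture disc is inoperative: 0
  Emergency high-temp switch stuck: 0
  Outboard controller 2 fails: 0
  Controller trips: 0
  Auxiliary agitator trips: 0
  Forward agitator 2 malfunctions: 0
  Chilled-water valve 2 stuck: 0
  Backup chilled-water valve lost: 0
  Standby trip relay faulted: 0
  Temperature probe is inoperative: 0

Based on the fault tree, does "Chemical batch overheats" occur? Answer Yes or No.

No

Interlock chain lost [AND]: Controller trips=not, Standby trip relay faulted=not → not all inputs occur → does not occur.
Cooling jacket down [AND]: Emergency high-temp switch stuck=not, Backup chilled-water valve lost=not → not all inputs occur → does not occur.
Agitation branch fails [OR]: Auxiliary agitator trips=not, Secondary quench valve failed=not, Standby coolant supply offline=not, C rupture disc is inoperative=not → no input occurs → does not occur.
Quench path fails [OR]: Interlock chain lost=not, Cooling jacket down=not, Agitation branch fails=not → no input occurs → does not occur.
Temperature loop unavailable [OR]: Temperature probe is inoperative=not, #1 jacket pump is out=not → no input occurs → does not occur.
Vent system lost [OR]: B trip relay 2 degraded=occurs, High-temp switch 2 malfunctions=not → at least one input occurs → occurs.
Interlock chain 2 inoperative [OR]: Outboard controller 2 fails=not, Vent system lost=occurs, Chilled-water valve 2 stuck=not → at least one input occurs → occurs.
Cooling jacket 2 lost [AND]: Temperature loop unavailable=not, Interlock chain 2 inoperative=occurs → not all inputs occur → does not occur.
Chemical batch overheats [OR]: Quench path fails=not, Cooling jacket 2 lost=not, Forward agitator 2 malfunctions=not → no input occurs → does not occur.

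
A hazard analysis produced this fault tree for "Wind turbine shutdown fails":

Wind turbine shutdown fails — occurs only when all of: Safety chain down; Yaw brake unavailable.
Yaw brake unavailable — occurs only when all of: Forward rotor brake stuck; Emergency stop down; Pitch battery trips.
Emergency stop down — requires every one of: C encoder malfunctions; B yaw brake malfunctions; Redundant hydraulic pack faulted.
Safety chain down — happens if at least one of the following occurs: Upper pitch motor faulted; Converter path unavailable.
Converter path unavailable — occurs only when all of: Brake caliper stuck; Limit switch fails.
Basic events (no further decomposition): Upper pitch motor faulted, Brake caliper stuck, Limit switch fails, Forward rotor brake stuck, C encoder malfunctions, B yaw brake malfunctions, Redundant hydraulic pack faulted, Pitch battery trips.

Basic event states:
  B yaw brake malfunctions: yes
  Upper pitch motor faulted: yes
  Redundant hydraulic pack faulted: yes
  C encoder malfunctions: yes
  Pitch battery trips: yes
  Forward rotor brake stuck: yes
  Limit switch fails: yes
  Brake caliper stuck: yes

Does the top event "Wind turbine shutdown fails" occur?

Converter path unavailable [AND]: Brake caliper stuck=occurs, Limit switch fails=occurs → all inputs occur → occurs.
Safety chain down [OR]: Upper pitch motor faulted=occurs, Converter path unavailable=occurs → at least one input occurs → occurs.
Emergency stop down [AND]: C encoder malfunctions=occurs, B yaw brake malfunctions=occurs, Redundant hydraulic pack faulted=occurs → all inputs occur → occurs.
Yaw brake unavailable [AND]: Forward rotor brake stuck=occurs, Emergency stop down=occurs, Pitch battery trips=occurs → all inputs occur → occurs.
Wind turbine shutdown fails [AND]: Safety chain down=occurs, Yaw brake unavailable=occurs → all inputs occur → occurs.

Yes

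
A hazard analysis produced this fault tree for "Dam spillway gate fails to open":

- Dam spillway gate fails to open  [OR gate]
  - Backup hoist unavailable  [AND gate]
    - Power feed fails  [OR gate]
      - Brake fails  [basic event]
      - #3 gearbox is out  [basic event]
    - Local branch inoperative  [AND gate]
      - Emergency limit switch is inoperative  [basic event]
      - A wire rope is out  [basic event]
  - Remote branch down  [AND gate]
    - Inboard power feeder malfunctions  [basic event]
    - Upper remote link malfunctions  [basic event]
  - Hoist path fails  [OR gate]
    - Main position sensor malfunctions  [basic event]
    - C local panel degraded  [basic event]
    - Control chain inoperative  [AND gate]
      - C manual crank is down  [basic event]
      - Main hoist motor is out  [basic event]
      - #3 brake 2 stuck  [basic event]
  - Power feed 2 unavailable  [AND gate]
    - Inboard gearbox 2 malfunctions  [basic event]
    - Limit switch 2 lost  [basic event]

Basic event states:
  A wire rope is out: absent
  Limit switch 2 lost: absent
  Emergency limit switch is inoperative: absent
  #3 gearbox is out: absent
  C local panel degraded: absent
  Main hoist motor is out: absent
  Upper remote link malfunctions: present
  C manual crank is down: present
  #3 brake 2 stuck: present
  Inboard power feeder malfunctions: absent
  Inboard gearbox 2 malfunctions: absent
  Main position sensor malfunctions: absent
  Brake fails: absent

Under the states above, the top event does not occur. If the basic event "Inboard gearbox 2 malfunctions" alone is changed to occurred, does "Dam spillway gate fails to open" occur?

Counterfactual: set "Inboard gearbox 2 malfunctions" to occurred.
Power feed fails [OR]: Brake fails=not, #3 gearbox is out=not → no input occurs → does not occur.
Local branch inoperative [AND]: Emergency limit switch is inoperative=not, A wire rope is out=not → not all inputs occur → does not occur.
Backup hoist unavailable [AND]: Power feed fails=not, Local branch inoperative=not → not all inputs occur → does not occur.
Remote branch down [AND]: Inboard power feeder malfunctions=not, Upper remote link malfunctions=occurs → not all inputs occur → does not occur.
Control chain inoperative [AND]: C manual crank is down=occurs, Main hoist motor is out=not, #3 brake 2 stuck=occurs → not all inputs occur → does not occur.
Hoist path fails [OR]: Main position sensor malfunctions=not, C local panel degraded=not, Control chain inoperative=not → no input occurs → does not occur.
Power feed 2 unavailable [AND]: Inboard gearbox 2 malfunctions=occurs, Limit switch 2 lost=not → not all inputs occur → does not occur.
Dam spillway gate fails to open [OR]: Backup hoist unavailable=not, Remote branch down=not, Hoist path fails=not, Power feed 2 unavailable=not → no input occurs → does not occur.

No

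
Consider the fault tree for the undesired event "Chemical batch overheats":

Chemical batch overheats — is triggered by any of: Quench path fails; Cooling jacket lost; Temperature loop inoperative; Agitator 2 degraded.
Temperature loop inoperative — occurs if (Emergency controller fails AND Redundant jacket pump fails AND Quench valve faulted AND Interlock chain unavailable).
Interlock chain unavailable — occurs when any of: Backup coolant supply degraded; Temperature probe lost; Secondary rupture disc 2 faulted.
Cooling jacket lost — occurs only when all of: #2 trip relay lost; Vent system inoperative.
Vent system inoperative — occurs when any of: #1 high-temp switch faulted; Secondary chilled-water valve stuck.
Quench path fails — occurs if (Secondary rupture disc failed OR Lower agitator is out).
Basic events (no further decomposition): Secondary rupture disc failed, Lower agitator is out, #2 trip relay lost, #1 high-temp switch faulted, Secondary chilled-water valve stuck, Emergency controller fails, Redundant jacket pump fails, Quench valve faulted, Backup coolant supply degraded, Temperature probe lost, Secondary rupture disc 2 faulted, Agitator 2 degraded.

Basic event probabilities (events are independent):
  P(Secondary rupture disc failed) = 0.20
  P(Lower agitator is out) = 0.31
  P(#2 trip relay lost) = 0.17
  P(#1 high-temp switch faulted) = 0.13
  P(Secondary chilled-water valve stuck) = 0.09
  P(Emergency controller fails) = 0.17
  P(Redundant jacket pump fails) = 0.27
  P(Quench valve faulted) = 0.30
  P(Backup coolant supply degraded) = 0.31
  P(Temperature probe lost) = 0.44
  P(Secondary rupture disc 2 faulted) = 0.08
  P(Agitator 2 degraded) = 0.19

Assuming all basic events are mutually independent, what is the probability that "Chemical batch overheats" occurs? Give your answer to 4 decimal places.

P(Quench path fails) [OR] = 1 − (1−0.20) × (1−0.31) = 0.448000
P(Vent system inoperative) [OR] = 1 − (1−0.13) × (1−0.09) = 0.208300
P(Cooling jacket lost) [AND] = 0.17 × 0.208300 = 0.035411
P(Interlock chain unavailable) [OR] = 1 − (1−0.31) × (1−0.44) × (1−0.08) = 0.644512
P(Temperature loop inoperative) [AND] = 0.17 × 0.27 × 0.30 × 0.644512 = 0.008875
P(Chemical batch overheats) [OR] = 1 − (1−0.448000) × (1−0.035411) × (1−0.008875) × (1−0.19) = 0.572541
Rounded to 4 decimal places: P(Chemical batch overheats) ≈ 0.5725.

0.5725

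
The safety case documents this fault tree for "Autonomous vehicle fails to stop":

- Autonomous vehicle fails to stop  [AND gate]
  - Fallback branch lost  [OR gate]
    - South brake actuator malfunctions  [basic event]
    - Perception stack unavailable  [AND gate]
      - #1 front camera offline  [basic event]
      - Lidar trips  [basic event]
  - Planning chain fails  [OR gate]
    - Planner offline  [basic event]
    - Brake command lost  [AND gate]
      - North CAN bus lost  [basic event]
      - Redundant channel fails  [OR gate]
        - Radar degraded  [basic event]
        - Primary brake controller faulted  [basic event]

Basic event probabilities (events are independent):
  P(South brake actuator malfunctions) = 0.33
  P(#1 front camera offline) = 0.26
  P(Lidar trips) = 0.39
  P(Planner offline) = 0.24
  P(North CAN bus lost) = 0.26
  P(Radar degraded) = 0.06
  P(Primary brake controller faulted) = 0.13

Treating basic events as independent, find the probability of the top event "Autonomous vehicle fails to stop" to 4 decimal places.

P(Perception stack unavailable) [AND] = 0.26 × 0.39 = 0.101400
P(Fallback branch lost) [OR] = 1 − (1−0.33) × (1−0.101400) = 0.397938
P(Redundant channel fails) [OR] = 1 − (1−0.06) × (1−0.13) = 0.182200
P(Brake command lost) [AND] = 0.26 × 0.182200 = 0.047372
P(Planning chain fails) [OR] = 1 − (1−0.24) × (1−0.047372) = 0.276003
P(Autonomous vehicle fails to stop) [AND] = 0.397938 × 0.276003 = 0.109832
Rounded to 4 decimal places: P(Autonomous vehicle fails to stop) ≈ 0.1098.

0.1098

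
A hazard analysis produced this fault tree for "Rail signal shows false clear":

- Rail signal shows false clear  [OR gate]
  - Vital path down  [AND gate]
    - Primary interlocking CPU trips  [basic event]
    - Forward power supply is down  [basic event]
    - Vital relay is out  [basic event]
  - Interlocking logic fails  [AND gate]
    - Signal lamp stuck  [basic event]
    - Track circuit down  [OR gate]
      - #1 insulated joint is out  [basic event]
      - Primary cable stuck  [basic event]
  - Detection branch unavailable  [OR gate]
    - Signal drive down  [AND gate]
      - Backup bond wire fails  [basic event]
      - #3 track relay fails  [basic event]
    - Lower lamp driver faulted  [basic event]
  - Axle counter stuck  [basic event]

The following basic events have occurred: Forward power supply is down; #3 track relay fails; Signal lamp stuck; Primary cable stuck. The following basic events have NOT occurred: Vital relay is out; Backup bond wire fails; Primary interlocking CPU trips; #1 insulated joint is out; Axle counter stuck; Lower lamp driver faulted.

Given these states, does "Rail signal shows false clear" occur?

Vital path down [AND]: Primary interlocking CPU trips=not, Forward power supply is down=occurs, Vital relay is out=not → not all inputs occur → does not occur.
Track circuit down [OR]: #1 insulated joint is out=not, Primary cable stuck=occurs → at least one input occurs → occurs.
Interlocking logic fails [AND]: Signal lamp stuck=occurs, Track circuit down=occurs → all inputs occur → occurs.
Signal drive down [AND]: Backup bond wire fails=not, #3 track relay fails=occurs → not all inputs occur → does not occur.
Detection branch unavailable [OR]: Signal drive down=not, Lower lamp driver faulted=not → no input occurs → does not occur.
Rail signal shows false clear [OR]: Vital path down=not, Interlocking logic fails=occurs, Detection branch unavailable=not, Axle counter stuck=not → at least one input occurs → occurs.

Yes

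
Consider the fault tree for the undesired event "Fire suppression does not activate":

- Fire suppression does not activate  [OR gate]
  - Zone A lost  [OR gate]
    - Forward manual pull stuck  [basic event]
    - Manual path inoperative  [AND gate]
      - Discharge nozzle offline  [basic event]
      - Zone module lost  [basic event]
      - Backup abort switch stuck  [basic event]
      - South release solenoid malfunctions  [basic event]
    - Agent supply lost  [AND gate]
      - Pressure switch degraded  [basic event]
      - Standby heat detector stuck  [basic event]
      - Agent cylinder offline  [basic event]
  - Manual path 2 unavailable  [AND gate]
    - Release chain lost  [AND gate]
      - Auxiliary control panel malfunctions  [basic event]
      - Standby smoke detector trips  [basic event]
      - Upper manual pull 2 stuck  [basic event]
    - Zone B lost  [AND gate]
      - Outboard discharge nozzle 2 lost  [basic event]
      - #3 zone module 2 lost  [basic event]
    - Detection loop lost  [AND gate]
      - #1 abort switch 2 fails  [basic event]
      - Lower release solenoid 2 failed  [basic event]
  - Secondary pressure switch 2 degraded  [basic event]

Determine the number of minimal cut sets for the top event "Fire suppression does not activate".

Manual path inoperative [AND]: one cut set from each child combined → 1 × 1 × 1 × 1 = 1 cut set(s).
Agent supply lost [AND]: one cut set from each child combined → 1 × 1 × 1 = 1 cut set(s).
Zone A lost [OR]: union of children's cut sets → 3 cut set(s).
Release chain lost [AND]: one cut set from each child combined → 1 × 1 × 1 = 1 cut set(s).
Zone B lost [AND]: one cut set from each child combined → 1 × 1 = 1 cut set(s).
Detection loop lost [AND]: one cut set from each child combined → 1 × 1 = 1 cut set(s).
Manual path 2 unavailable [AND]: one cut set from each child combined → 1 × 1 × 1 = 1 cut set(s).
Fire suppression does not activate [OR]: union of children's cut sets → 5 cut set(s).
Minimal cut sets: {Forward manual pull stuck}; {Backup abort switch stuck, Discharge nozzle offline, South release solenoid malfunctions, Zone module lost}; {Agent cylinder offline, Pressure switch degraded, Standby heat detector stuck}; {#1 abort switch 2 fails, #3 zone module 2 lost, Auxiliary control panel malfunctions, Lower release solenoid 2 failed, Outboard discharge nozzle 2 lost, Standby smoke detector trips, Upper manual pull 2 stuck}; {Secondary pressure switch 2 degraded}.

5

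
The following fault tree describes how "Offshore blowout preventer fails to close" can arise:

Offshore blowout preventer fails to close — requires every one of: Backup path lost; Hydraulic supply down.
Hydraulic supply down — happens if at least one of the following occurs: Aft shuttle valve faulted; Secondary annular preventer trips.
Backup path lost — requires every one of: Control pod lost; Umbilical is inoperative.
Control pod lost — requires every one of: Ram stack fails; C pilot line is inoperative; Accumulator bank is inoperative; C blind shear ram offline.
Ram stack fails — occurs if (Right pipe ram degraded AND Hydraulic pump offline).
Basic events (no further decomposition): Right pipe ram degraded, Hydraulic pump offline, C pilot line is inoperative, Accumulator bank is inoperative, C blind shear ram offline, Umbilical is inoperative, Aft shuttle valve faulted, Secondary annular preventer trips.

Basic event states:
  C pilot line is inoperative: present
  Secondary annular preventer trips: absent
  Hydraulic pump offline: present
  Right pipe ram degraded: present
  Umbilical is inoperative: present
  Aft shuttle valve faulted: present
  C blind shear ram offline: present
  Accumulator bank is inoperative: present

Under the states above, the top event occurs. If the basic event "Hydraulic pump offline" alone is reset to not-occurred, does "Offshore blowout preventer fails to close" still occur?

No

Counterfactual: set "Hydraulic pump offline" to not occurred.
Ram stack fails [AND]: Right pipe ram degraded=occurs, Hydraulic pump offline=not → not all inputs occur → does not occur.
Control pod lost [AND]: Ram stack fails=not, C pilot line is inoperative=occurs, Accumulator bank is inoperative=occurs, C blind shear ram offline=occurs → not all inputs occur → does not occur.
Backup path lost [AND]: Control pod lost=not, Umbilical is inoperative=occurs → not all inputs occur → does not occur.
Hydraulic supply down [OR]: Aft shuttle valve faulted=occurs, Secondary annular preventer trips=not → at least one input occurs → occurs.
Offshore blowout preventer fails to close [AND]: Backup path lost=not, Hydraulic supply down=occurs → not all inputs occur → does not occur.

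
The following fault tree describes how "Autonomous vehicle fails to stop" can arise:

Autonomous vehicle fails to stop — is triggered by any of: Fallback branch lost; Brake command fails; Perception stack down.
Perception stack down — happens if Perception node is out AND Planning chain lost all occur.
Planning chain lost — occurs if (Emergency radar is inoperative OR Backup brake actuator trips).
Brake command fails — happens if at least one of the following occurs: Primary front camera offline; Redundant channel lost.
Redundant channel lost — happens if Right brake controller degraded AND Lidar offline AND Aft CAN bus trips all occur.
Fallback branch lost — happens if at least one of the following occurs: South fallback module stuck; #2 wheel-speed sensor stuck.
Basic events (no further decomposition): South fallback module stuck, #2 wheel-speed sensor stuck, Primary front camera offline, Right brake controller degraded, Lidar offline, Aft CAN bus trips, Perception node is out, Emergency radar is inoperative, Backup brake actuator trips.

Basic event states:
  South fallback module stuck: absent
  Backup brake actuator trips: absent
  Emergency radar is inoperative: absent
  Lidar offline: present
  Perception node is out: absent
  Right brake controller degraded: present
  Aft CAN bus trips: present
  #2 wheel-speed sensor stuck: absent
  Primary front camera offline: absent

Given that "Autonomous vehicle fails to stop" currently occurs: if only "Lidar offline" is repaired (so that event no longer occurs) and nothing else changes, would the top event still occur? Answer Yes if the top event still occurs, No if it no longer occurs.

Counterfactual: set "Lidar offline" to not occurred.
Fallback branch lost [OR]: South fallback module stuck=not, #2 wheel-speed sensor stuck=not → no input occurs → does not occur.
Redundant channel lost [AND]: Right brake controller degraded=occurs, Lidar offline=not, Aft CAN bus trips=occurs → not all inputs occur → does not occur.
Brake command fails [OR]: Primary front camera offline=not, Redundant channel lost=not → no input occurs → does not occur.
Planning chain lost [OR]: Emergency radar is inoperative=not, Backup brake actuator trips=not → no input occurs → does not occur.
Perception stack down [AND]: Perception node is out=not, Planning chain lost=not → not all inputs occur → does not occur.
Autonomous vehicle fails to stop [OR]: Fallback branch lost=not, Brake command fails=not, Perception stack down=not → no input occurs → does not occur.

No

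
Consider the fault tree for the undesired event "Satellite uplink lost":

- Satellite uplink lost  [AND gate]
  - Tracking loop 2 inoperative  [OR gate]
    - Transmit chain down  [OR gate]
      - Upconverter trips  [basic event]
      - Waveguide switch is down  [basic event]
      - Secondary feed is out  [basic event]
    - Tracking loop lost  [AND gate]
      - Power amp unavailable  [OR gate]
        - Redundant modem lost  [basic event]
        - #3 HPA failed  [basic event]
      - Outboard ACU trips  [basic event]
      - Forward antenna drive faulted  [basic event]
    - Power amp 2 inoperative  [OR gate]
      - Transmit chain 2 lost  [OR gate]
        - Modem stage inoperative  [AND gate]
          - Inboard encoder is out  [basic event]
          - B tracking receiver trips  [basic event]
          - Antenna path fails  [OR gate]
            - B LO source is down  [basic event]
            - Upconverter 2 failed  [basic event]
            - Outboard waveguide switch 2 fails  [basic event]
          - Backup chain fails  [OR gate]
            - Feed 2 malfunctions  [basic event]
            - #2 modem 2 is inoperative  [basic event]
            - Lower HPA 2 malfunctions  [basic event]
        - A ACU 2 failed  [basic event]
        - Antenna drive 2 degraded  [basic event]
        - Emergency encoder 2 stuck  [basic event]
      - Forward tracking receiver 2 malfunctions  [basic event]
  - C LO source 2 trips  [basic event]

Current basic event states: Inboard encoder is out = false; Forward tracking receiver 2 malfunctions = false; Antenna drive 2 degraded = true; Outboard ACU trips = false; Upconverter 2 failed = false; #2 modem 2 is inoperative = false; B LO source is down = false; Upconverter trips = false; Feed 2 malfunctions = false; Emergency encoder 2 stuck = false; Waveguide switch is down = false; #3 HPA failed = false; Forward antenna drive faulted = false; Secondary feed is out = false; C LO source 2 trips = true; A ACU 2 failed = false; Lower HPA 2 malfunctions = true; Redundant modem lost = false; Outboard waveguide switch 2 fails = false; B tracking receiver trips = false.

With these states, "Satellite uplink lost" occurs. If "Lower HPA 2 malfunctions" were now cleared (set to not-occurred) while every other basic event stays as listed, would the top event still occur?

Yes

Counterfactual: set "Lower HPA 2 malfunctions" to not occurred.
Transmit chain down [OR]: Upconverter trips=not, Waveguide switch is down=not, Secondary feed is out=not → no input occurs → does not occur.
Power amp unavailable [OR]: Redundant modem lost=not, #3 HPA failed=not → no input occurs → does not occur.
Tracking loop lost [AND]: Power amp unavailable=not, Outboard ACU trips=not, Forward antenna drive faulted=not → not all inputs occur → does not occur.
Antenna path fails [OR]: B LO source is down=not, Upconverter 2 failed=not, Outboard waveguide switch 2 fails=not → no input occurs → does not occur.
Backup chain fails [OR]: Feed 2 malfunctions=not, #2 modem 2 is inoperative=not, Lower HPA 2 malfunctions=not → no input occurs → does not occur.
Modem stage inoperative [AND]: Inboard encoder is out=not, B tracking receiver trips=not, Antenna path fails=not, Backup chain fails=not → not all inputs occur → does not occur.
Transmit chain 2 lost [OR]: Modem stage inoperative=not, A ACU 2 failed=not, Antenna drive 2 degraded=occurs, Emergency encoder 2 stuck=not → at least one input occurs → occurs.
Power amp 2 inoperative [OR]: Transmit chain 2 lost=occurs, Forward tracking receiver 2 malfunctions=not → at least one input occurs → occurs.
Tracking loop 2 inoperative [OR]: Transmit chain down=not, Tracking loop lost=not, Power amp 2 inoperative=occurs → at least one input occurs → occurs.
Satellite uplink lost [AND]: Tracking loop 2 inoperative=occurs, C LO source 2 trips=occurs → all inputs occur → occurs.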